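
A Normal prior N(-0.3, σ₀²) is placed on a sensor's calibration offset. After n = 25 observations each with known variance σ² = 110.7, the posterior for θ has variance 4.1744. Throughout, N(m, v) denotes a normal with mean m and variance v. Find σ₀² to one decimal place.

σ₀² = 72.9

Posterior precision equals prior precision plus data precision: 1/σ_n² = 1/σ₀² + n/σ².
So 1/σ₀² = 1/4.1744 − 25/110.7 = 0.239555 − 0.225836 = 0.013719.
Hence σ₀² = 1/0.013719 ≈ 72.9.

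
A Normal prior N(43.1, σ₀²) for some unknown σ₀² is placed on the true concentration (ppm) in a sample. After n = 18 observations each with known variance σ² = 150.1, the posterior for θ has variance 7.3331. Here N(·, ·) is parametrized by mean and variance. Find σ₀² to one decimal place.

σ₀² = 60.8

For the Normal–Normal model with known σ², precisions add: τ_n = τ₀ + n/σ².
So 1/σ₀² = 1/7.3331 − 18/150.1 = 0.136368 − 0.119920 = 0.016448.
Hence σ₀² = 1/0.016448 ≈ 60.8.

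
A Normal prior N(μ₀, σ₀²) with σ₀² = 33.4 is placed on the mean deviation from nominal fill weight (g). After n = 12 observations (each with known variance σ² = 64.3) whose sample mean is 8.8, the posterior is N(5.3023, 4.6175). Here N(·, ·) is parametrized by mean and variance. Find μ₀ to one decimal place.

μ₀ = -16.5

With known observation variance, the Normal–Normal posterior has precision τ_n = τ₀ + n/σ² and mean μ_n = (τ₀μ₀ + (n/σ²)x̄)/τ_n.
Here τ₀ = 1/33.4 = 0.029940 and τ_data = 12/64.3 = 0.186625, so τ_n = 0.216565.
Rearranging for μ₀: μ₀ = (μ_n·τ_n − τ_data·x̄)/τ₀ = (5.3023·0.216565 − 0.186625·8.8) / 0.029940 = -0.494007/0.029940 ≈ -16.5.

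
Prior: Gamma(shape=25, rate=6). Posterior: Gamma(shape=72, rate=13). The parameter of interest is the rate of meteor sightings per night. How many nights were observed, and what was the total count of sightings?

n = 7 nights with total 47 sightings

Gamma–Poisson conjugacy: posterior shape = α + Σxᵢ, posterior rate = β + n.
Matching: Σxᵢ = 72 − 25 = 47 and n = 13 − 6 = 7.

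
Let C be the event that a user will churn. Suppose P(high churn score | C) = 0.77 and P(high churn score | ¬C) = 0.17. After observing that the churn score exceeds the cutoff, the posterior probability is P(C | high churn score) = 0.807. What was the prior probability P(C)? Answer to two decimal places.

In odds form, posterior odds = prior odds × likelihood ratio, so prior odds = posterior odds ÷ LR.
Posterior odds = 0.807/(1−0.807) = 4.1813. LR = 0.77/0.17 = 4.5294.
Prior odds = 4.1813/4.5294 = 0.9231, so P(C) = 0.9231/(1+0.9231) ≈ 0.48.

P(C) = 0.48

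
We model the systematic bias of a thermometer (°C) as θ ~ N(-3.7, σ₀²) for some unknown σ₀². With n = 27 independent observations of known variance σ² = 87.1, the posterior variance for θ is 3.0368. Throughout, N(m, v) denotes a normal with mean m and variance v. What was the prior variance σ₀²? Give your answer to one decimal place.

For the Normal–Normal model with known σ², precisions add: τ_n = τ₀ + n/σ².
So 1/σ₀² = 1/3.0368 − 27/87.1 = 0.329294 − 0.309989 = 0.019305.
Hence σ₀² = 1/0.019305 ≈ 51.8.

σ₀² = 51.8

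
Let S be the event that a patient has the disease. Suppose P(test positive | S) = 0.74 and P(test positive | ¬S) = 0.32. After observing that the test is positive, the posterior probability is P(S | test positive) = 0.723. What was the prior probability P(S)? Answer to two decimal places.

Bayes' rule in odds form gives O(S|E) = O(S)·[P(E|S)/P(E|¬S)], hence O(S) = O(S|E)/LR.
Posterior odds = 0.723/(1−0.723) = 2.6101. LR = 0.74/0.32 = 2.3125.
Prior odds = 2.6101/2.3125 = 1.1287, so P(S) = 1.1287/(1+1.1287) ≈ 0.53.

P(S) = 0.53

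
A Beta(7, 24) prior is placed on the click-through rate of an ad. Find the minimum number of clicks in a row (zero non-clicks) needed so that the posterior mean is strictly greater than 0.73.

After k clicks and 0 non-clicks the posterior is Beta(7+k, 24), with mean (7+k)/(7+24+k).
Set (7+k)/(31+k) > 0.73 and solve: k > (0.73·31 − 7)/(1 − 0.73) = 57.889.
The smallest integer exceeding 57.889 is 58.

k = 58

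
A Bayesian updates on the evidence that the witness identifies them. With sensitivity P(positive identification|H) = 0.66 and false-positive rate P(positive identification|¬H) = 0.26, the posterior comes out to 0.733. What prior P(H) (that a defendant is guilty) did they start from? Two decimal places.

Bayes' rule in odds form gives O(H|E) = O(H)·[P(E|H)/P(E|¬H)], hence O(H) = O(H|E)/LR.
Posterior odds = 0.733/(1−0.733) = 2.7453. LR = 0.66/0.26 = 2.5385.
Prior odds = 2.7453/2.5385 = 1.0815, so P(H) = 1.0815/(1+1.0815) ≈ 0.52.

P(H) = 0.52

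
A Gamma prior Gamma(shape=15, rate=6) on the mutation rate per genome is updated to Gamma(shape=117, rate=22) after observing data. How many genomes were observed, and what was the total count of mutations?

Gamma–Poisson conjugacy: posterior shape = α + Σxᵢ, posterior rate = β + n.
Matching: Σxᵢ = 117 − 15 = 102 and n = 22 − 6 = 16.

n = 16 genomes with total 102 mutations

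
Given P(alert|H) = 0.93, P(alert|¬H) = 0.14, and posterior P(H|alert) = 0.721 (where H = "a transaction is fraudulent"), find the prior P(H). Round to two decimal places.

In odds form, posterior odds = prior odds × likelihood ratio, so prior odds = posterior odds ÷ LR.
Posterior odds = 0.721/(1−0.721) = 2.5842. LR = 0.93/0.14 = 6.6429.
Prior odds = 2.5842/6.6429 = 0.3890, so P(H) = 0.3890/(1+0.3890) ≈ 0.28.

P(H) = 0.28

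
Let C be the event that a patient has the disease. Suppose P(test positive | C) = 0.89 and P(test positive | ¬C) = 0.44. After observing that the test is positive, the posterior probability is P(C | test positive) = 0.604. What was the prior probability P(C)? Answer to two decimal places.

P(C) = 0.43

In odds form, posterior odds = prior odds × likelihood ratio, so prior odds = posterior odds ÷ LR.
Posterior odds = 0.604/(1−0.604) = 1.5253. LR = 0.89/0.44 = 2.0227.
Prior odds = 1.5253/2.0227 = 0.7541, so P(C) = 0.7541/(1+0.7541) ≈ 0.43.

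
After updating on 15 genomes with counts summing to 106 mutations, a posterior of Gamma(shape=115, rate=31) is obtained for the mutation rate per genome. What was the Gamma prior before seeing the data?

Gamma(shape=9, rate=16)

Gamma–Poisson conjugacy: posterior shape = α + Σxᵢ, posterior rate = β + n.
So α = 115 − 106 = 9 and β = 31 − 15 = 16.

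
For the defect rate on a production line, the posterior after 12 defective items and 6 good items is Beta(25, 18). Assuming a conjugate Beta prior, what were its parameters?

Beta is conjugate to the binomial likelihood: posterior = Beta(a+s, b+f).
Subtract the data counts: 25−12=13, 18−6=12.

Beta(13, 12)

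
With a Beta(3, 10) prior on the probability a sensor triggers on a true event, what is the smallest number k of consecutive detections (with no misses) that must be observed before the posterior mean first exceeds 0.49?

k = 7

After k detections and 0 misses the posterior is Beta(3+k, 10), with mean (3+k)/(3+10+k).
Set (3+k)/(13+k) > 0.49 and solve: k > (0.49·13 − 3)/(1 − 0.49) = 6.608.
The smallest integer exceeding 6.608 is 7.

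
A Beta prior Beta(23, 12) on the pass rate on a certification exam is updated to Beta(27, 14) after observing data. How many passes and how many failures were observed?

A Beta(a, b) prior with s successes and f failures in binomial data gives a Beta(a+s, b+f) posterior.
So s = 27 − 23 = 4 and f = 14 − 12 = 2.

4 passes and 2 failures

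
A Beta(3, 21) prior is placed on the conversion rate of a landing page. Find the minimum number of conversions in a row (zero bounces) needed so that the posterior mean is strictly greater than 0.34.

After k conversions and 0 bounces the posterior is Beta(3+k, 21), with mean (3+k)/(3+21+k).
Set (3+k)/(24+k) > 0.34 and solve: k > (0.34·24 − 3)/(1 − 0.34) = 7.818.
The smallest integer exceeding 7.818 is 8.

k = 8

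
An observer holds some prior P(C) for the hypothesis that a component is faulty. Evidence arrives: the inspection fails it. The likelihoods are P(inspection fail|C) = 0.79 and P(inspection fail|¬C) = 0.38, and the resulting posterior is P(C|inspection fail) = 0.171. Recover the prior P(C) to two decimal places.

Bayes' rule in odds form gives O(C|E) = O(C)·[P(E|C)/P(E|¬C)], hence O(C) = O(C|E)/LR.
Posterior odds = 0.171/(1−0.171) = 0.2063. LR = 0.79/0.38 = 2.0789.
Prior odds = 0.2063/2.0789 = 0.0992, so P(C) = 0.0992/(1+0.0992) ≈ 0.09.

P(C) = 0.09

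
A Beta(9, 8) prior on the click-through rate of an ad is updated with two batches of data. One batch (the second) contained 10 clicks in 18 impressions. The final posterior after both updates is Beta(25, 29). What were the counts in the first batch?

Because Beta–binomial updating is additive in the counts, the combined data contributed (α_post−α_prior, β_post−β_prior) successes and failures.
Total across both batches: 25−9=16 clicks, 29−8=21 non-clicks.
Subtract the second batch: 16−10=6 clicks and 21−8=13 non-clicks.

6 clicks and 13 non-clicks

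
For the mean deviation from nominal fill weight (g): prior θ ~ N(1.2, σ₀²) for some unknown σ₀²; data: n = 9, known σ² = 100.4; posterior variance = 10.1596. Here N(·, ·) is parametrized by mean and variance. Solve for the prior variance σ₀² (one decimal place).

For the Normal–Normal model with known σ², precisions add: τ_n = τ₀ + n/σ².
So 1/σ₀² = 1/10.1596 − 9/100.4 = 0.098429 − 0.089641 = 0.008788.
Hence σ₀² = 1/0.008788 ≈ 113.8.

σ₀² = 113.8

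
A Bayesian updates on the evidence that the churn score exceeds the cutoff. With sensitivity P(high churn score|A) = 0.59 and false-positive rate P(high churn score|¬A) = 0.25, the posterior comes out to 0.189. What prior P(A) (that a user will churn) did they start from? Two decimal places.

P(A) = 0.09

In odds form, posterior odds = prior odds × likelihood ratio, so prior odds = posterior odds ÷ LR.
Posterior odds = 0.189/(1−0.189) = 0.2330. LR = 0.59/0.25 = 2.3600.
Prior odds = 0.2330/2.3600 = 0.0987, so P(A) = 0.0987/(1+0.0987) ≈ 0.09.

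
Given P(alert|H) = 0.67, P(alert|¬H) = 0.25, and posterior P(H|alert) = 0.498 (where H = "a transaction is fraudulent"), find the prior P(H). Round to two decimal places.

In odds form, posterior odds = prior odds × likelihood ratio, so prior odds = posterior odds ÷ LR.
Posterior odds = 0.498/(1−0.498) = 0.9920. LR = 0.67/0.25 = 2.6800.
Prior odds = 0.9920/2.6800 = 0.3701, so P(H) = 0.3701/(1+0.3701) ≈ 0.27.

P(H) = 0.27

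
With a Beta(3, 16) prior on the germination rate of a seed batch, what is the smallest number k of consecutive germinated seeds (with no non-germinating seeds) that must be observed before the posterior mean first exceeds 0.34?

k = 6

After k germinated seeds and 0 non-germinating seeds the posterior is Beta(3+k, 16), with mean (3+k)/(3+16+k).
Set (3+k)/(19+k) > 0.34 and solve: k > (0.34·19 − 3)/(1 − 0.34) = 5.242.
The smallest integer exceeding 5.242 is 6.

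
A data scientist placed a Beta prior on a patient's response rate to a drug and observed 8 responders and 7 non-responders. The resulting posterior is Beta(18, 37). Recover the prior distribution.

A Beta(α, β) prior with s successes and f failures in binomial data gives a Beta(α+s, β+f) posterior.
Subtract the data counts: 18−8=10, 37−7=30.

Beta(10, 30)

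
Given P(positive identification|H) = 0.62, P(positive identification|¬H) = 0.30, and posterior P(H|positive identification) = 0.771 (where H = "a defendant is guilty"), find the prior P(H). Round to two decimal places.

Bayes' rule in odds form gives O(H|E) = O(H)·[P(E|H)/P(E|¬H)], hence O(H) = O(H|E)/LR.
Posterior odds = 0.771/(1−0.771) = 3.3668. LR = 0.62/0.30 = 2.0667.
Prior odds = 3.3668/2.0667 = 1.6291, so P(H) = 1.6291/(1+1.6291) ≈ 0.62.

P(H) = 0.62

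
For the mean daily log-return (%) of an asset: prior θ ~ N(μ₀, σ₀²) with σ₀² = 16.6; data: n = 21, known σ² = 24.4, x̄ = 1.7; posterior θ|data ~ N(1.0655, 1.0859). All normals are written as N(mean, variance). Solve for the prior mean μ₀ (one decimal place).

μ₀ = -8.0

The posterior mean is a precision-weighted average: μ_n = (τ₀μ₀ + τ_data·x̄)/(τ₀+τ_data), with τ₀=1/σ₀² and τ_data=n/σ².
Here τ₀ = 1/16.6 = 0.060241 and τ_data = 21/24.4 = 0.860656, so τ_n = 0.920897.
Rearranging for μ₀: μ₀ = (μ_n·τ_n − τ_data·x̄)/τ₀ = (1.0655·0.920897 − 0.860656·1.7) / 0.060241 = -0.481899/0.060241 ≈ -8.0.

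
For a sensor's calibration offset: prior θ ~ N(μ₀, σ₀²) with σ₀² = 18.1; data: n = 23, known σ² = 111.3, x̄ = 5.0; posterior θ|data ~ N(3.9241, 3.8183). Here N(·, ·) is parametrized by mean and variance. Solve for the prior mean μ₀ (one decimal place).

μ₀ = -0.1

With known observation variance, the Normal–Normal posterior has precision τ_n = τ₀ + n/σ² and mean μ_n = (τ₀μ₀ + (n/σ²)x̄)/τ_n.
Here τ₀ = 1/18.1 = 0.055249 and τ_data = 23/111.3 = 0.206649, so τ_n = 0.261898.
Rearranging for μ₀: μ₀ = (μ_n·τ_n − τ_data·x̄)/τ₀ = (3.9241·0.261898 − 0.206649·5.0) / 0.055249 = -0.005531/0.055249 ≈ -0.1.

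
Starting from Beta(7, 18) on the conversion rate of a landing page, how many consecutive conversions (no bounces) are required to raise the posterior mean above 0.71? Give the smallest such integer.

After k conversions and 0 bounces the posterior is Beta(7+k, 18), with mean (7+k)/(7+18+k).
Set (7+k)/(25+k) > 0.71 and solve: k > (0.71·25 − 7)/(1 − 0.71) = 37.069.
The smallest integer exceeding 37.069 is 38, and checking k=38: (45)/(63) = 0.7143 > 0.71.

k = 38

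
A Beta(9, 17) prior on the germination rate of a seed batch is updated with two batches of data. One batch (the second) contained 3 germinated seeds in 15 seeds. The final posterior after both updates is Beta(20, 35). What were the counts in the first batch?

Because Beta–binomial updating is additive in the counts, the combined data contributed (α_post−α_prior, β_post−β_prior) successes and failures.
Total across both batches: 20−9=11 germinated seeds, 35−17=18 non-germinating seeds.
Subtract the second batch: 11−3=8 germinated seeds and 18−12=6 non-germinating seeds.

8 germinated seeds and 6 non-germinating seeds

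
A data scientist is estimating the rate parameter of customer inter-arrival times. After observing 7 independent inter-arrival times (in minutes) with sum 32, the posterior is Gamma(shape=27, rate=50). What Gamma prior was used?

Gamma–exponential conjugacy: posterior shape = α + n, posterior rate = β + Σtᵢ.
So α = 27 − 7 = 20 and β = 50 − 32 = 18.

Gamma(shape=20, rate=18)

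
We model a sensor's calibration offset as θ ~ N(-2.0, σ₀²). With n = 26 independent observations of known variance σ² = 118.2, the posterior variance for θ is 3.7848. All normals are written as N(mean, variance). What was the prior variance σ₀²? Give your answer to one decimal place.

σ₀² = 22.6

Posterior precision equals prior precision plus data precision: 1/σ_n² = 1/σ₀² + n/σ².
So 1/σ₀² = 1/3.7848 − 26/118.2 = 0.264215 − 0.219966 = 0.044249.
Hence σ₀² = 1/0.044249 ≈ 22.6.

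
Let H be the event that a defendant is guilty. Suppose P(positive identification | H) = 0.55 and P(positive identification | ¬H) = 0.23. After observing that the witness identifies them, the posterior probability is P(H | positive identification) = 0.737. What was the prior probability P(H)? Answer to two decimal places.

P(H) = 0.54

In odds form, posterior odds = prior odds × likelihood ratio, so prior odds = posterior odds ÷ LR.
Posterior odds = 0.737/(1−0.737) = 2.8023. LR = 0.55/0.23 = 2.3913.
Prior odds = 2.8023/2.3913 = 1.1719, so P(H) = 1.1719/(1+1.1719) ≈ 0.54.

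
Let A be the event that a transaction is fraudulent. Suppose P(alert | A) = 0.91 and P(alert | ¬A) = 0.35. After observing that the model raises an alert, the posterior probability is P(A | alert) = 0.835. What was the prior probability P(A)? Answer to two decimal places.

Bayes' rule in odds form gives O(A|E) = O(A)·[P(E|A)/P(E|¬A)], hence O(A) = O(A|E)/LR.
Posterior odds = 0.835/(1−0.835) = 5.0606. LR = 0.91/0.35 = 2.6000.
Prior odds = 5.0606/2.6000 = 1.9464, so P(A) = 1.9464/(1+1.9464) ≈ 0.66.

P(A) = 0.66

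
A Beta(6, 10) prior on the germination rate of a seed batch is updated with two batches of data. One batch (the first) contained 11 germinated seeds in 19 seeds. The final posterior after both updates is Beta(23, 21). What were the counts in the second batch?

Sequential conjugate updates are equivalent to a single update on the pooled data, so total successes = posterior α − prior α and total failures = posterior β − prior β.
Total across both batches: 23−6=17 germinated seeds, 21−10=11 non-germinating seeds.
Subtract the first batch: 17−11=6 germinated seeds and 11−8=3 non-germinating seeds.

6 germinated seeds and 3 non-germinating seeds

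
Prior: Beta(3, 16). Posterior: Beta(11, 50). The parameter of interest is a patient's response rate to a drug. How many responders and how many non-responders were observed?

A Beta(α, β) prior with s successes and f failures in binomial data gives a Beta(α+s, β+f) posterior.
So s = 11 − 3 = 8 and f = 50 − 16 = 34.

8 responders and 34 non-responders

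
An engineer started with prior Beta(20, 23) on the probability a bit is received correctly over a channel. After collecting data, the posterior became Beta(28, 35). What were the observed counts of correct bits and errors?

8 correct bits and 12 errors

Beta is conjugate to the binomial likelihood: posterior = Beta(α+s, β+f).
So s = 28 − 20 = 8 and f = 35 − 23 = 12.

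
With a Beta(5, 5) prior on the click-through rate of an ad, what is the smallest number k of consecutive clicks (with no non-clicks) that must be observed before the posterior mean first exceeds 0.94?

After k clicks and 0 non-clicks the posterior is Beta(5+k, 5), with mean (5+k)/(5+5+k).
Set (5+k)/(10+k) > 0.94 and solve: k > (0.94·10 − 5)/(1 − 0.94) = 73.333.
The smallest integer exceeding 73.333 is 74.

k = 74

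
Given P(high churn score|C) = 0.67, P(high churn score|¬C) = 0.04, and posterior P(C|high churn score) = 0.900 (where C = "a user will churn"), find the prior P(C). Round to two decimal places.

P(C) = 0.35

In odds form, posterior odds = prior odds × likelihood ratio, so prior odds = posterior odds ÷ LR.
Posterior odds = 0.900/(1−0.900) = 9.0000. LR = 0.67/0.04 = 16.7500.
Prior odds = 9.0000/16.7500 = 0.5373, so P(C) = 0.5373/(1+0.5373) ≈ 0.35.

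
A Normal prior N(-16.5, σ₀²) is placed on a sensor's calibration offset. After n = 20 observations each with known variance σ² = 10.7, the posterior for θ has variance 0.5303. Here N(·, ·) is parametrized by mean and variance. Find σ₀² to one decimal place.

For the Normal–Normal model with known σ², precisions add: τ_n = τ₀ + n/σ².
So 1/σ₀² = 1/0.5303 − 20/10.7 = 1.885725 − 1.869159 = 0.016566.
Hence σ₀² = 1/0.016566 ≈ 60.4.

σ₀² = 60.4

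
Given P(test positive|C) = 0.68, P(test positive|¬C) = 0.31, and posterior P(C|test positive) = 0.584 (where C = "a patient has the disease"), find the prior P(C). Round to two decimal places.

P(C) = 0.39

Bayes' rule in odds form gives O(C|E) = O(C)·[P(E|C)/P(E|¬C)], hence O(C) = O(C|E)/LR.
Posterior odds = 0.584/(1−0.584) = 1.4038. LR = 0.68/0.31 = 2.1935.
Prior odds = 1.4038/2.1935 = 0.6400, so P(C) = 0.6400/(1+0.6400) ≈ 0.39.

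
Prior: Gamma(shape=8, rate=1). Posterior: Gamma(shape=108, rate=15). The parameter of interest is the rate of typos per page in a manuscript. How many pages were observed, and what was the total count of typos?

n = 14 pages with total 100 typos

A Gamma(α, β) prior (rate parametrization) on a Poisson rate with n observations summing to S gives posterior Gamma(α+S, β+n).
Matching: Σxᵢ = 108 − 8 = 100 and n = 15 − 1 = 14.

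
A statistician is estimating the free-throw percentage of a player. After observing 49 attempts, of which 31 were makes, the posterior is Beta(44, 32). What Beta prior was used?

Beta is conjugate to the binomial likelihood: posterior = Beta(α+s, β+f).
Subtract the data counts: 44−31=13, 32−18=14.

Beta(13, 14)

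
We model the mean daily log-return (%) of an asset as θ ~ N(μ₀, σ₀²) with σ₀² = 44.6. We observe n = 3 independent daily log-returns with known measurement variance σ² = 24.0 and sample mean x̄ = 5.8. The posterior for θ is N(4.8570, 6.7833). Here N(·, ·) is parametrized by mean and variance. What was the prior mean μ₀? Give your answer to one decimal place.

The posterior mean is a precision-weighted average: μ_n = (τ₀μ₀ + τ_data·x̄)/(τ₀+τ_data), with τ₀=1/σ₀² and τ_data=n/σ².
Here τ₀ = 1/44.6 = 0.022422 and τ_data = 3/24.0 = 0.125000, so τ_n = 0.147422.
Rearranging for μ₀: μ₀ = (μ_n·τ_n − τ_data·x̄)/τ₀ = (4.8570·0.147422 − 0.125000·5.8) / 0.022422 = -0.008971/0.022422 ≈ -0.4.

μ₀ = -0.4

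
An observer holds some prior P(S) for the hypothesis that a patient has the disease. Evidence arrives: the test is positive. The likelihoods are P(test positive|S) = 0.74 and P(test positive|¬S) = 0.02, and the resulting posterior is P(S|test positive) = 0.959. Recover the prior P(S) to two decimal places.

In odds form, posterior odds = prior odds × likelihood ratio, so prior odds = posterior odds ÷ LR.
Posterior odds = 0.959/(1−0.959) = 23.3902. LR = 0.74/0.02 = 37.0000.
Prior odds = 23.3902/37.0000 = 0.6322, so P(S) = 0.6322/(1+0.6322) ≈ 0.39.

P(S) = 0.39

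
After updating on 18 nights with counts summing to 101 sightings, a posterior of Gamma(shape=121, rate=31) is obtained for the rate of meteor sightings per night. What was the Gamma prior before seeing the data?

Gamma–Poisson conjugacy: posterior shape = α + Σxᵢ, posterior rate = β + n.
So α = 121 − 101 = 20 and β = 31 − 18 = 13.

Gamma(shape=20, rate=13)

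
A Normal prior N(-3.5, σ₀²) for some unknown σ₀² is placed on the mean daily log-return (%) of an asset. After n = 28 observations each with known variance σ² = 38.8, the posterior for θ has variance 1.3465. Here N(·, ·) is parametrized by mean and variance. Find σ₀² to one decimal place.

Posterior precision equals prior precision plus data precision: 1/σ_n² = 1/σ₀² + n/σ².
So 1/σ₀² = 1/1.3465 − 28/38.8 = 0.742666 − 0.721649 = 0.021017.
Hence σ₀² = 1/0.021017 ≈ 47.6.

σ₀² = 47.6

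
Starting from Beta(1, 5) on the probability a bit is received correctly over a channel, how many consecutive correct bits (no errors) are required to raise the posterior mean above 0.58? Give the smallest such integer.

After k correct bits and 0 errors the posterior is Beta(1+k, 5), with mean (1+k)/(1+5+k).
Set (1+k)/(6+k) > 0.58 and solve: k > (0.58·6 − 1)/(1 − 0.58) = 5.905.
The smallest integer exceeding 5.905 is 6, and checking k=6: (7)/(12) = 0.5833 > 0.58.

k = 6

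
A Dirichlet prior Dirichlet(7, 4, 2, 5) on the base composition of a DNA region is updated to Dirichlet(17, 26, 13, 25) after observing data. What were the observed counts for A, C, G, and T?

counts (10, 22, 11, 20)

For a Dirichlet(α) prior with multinomial counts c, the posterior is Dirichlet(α + c) componentwise.
Counts are posterior − prior componentwise: 17−7=10, 26−4=22, 13−2=11, 25−5=20.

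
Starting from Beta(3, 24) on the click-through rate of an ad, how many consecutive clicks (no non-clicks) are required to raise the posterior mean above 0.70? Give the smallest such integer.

k = 54

After k clicks and 0 non-clicks the posterior is Beta(3+k, 24), with mean (3+k)/(3+24+k).
Set (3+k)/(27+k) > 0.70 and solve: k > (0.70·27 − 3)/(1 − 0.70) = 53.000.
The smallest integer exceeding 53.000 is 54.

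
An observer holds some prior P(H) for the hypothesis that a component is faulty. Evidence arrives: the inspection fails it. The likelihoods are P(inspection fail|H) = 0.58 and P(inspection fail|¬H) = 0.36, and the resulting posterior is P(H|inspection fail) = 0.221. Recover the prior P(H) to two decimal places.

Bayes' rule in odds form gives O(H|E) = O(H)·[P(E|H)/P(E|¬H)], hence O(H) = O(H|E)/LR.
Posterior odds = 0.221/(1−0.221) = 0.2837. LR = 0.58/0.36 = 1.6111.
Prior odds = 0.2837/1.6111 = 0.1761, so P(H) = 0.1761/(1+0.1761) ≈ 0.15.

P(H) = 0.15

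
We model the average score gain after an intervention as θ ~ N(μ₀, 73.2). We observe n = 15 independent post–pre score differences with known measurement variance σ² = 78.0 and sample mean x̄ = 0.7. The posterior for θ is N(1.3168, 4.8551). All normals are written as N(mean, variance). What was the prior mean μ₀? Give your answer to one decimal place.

μ₀ = 10.0

The posterior mean is a precision-weighted average: μ_n = (τ₀μ₀ + τ_data·x̄)/(τ₀+τ_data), with τ₀=1/σ₀² and τ_data=n/σ².
Here τ₀ = 1/73.2 = 0.013661 and τ_data = 15/78.0 = 0.192308, so τ_n = 0.205969.
Rearranging for μ₀: μ₀ = (μ_n·τ_n − τ_data·x̄)/τ₀ = (1.3168·0.205969 − 0.192308·0.7) / 0.013661 = 0.136604/0.013661 ≈ 10.0.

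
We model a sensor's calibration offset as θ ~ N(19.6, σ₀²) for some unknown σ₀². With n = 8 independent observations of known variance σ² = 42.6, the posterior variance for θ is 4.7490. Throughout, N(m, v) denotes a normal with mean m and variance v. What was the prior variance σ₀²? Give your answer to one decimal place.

Posterior precision equals prior precision plus data precision: 1/σ_n² = 1/σ₀² + n/σ².
So 1/σ₀² = 1/4.7490 − 8/42.6 = 0.210571 − 0.187793 = 0.022778.
Hence σ₀² = 1/0.022778 ≈ 43.9.

σ₀² = 43.9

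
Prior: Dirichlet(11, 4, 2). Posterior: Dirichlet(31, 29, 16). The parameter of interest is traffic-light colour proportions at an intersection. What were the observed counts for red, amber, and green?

For a Dirichlet(α) prior with multinomial counts c, the posterior is Dirichlet(α + c) componentwise.
Counts are posterior − prior componentwise: 31−11=20, 29−4=25, 16−2=14.

counts (20, 25, 14)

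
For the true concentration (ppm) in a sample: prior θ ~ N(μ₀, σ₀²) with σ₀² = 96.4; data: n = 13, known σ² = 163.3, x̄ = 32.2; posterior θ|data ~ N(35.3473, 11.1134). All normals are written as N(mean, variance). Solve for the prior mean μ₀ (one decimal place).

The posterior mean is a precision-weighted average: μ_n = (τ₀μ₀ + τ_data·x̄)/(τ₀+τ_data), with τ₀=1/σ₀² and τ_data=n/σ².
Here τ₀ = 1/96.4 = 0.010373 and τ_data = 13/163.3 = 0.079608, so τ_n = 0.089981.
Rearranging for μ₀: μ₀ = (μ_n·τ_n − τ_data·x̄)/τ₀ = (35.3473·0.089981 − 0.079608·32.2) / 0.010373 = 0.617208/0.010373 ≈ 59.5.

μ₀ = 59.5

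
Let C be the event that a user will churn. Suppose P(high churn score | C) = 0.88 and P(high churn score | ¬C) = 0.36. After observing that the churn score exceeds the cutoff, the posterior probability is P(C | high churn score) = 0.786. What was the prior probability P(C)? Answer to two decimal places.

P(C) = 0.60

In odds form, posterior odds = prior odds × likelihood ratio, so prior odds = posterior odds ÷ LR.
Posterior odds = 0.786/(1−0.786) = 3.6729. LR = 0.88/0.36 = 2.4444.
Prior odds = 3.6729/2.4444 = 1.5026, so P(C) = 1.5026/(1+1.5026) ≈ 0.60.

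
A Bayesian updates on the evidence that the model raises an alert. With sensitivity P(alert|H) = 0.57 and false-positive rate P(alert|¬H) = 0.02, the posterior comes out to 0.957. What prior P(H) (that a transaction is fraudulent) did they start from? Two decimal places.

In odds form, posterior odds = prior odds × likelihood ratio, so prior odds = posterior odds ÷ LR.
Posterior odds = 0.957/(1−0.957) = 22.2558. LR = 0.57/0.02 = 28.5000.
Prior odds = 22.2558/28.5000 = 0.7809, so P(H) = 0.7809/(1+0.7809) ≈ 0.44.

P(H) = 0.44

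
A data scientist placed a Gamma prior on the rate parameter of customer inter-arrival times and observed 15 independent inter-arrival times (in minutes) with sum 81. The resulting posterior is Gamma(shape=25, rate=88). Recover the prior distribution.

Gamma–exponential conjugacy: posterior shape = α + n, posterior rate = β + Σtᵢ.
So α = 25 − 15 = 10 and β = 88 − 81 = 7.

Gamma(shape=10, rate=7)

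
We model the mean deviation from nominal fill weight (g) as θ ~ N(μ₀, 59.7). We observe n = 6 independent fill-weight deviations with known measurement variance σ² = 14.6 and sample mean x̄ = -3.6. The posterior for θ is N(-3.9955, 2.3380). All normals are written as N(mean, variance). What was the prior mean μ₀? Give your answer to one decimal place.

μ₀ = -13.7

With known observation variance, the Normal–Normal posterior has precision τ_n = τ₀ + n/σ² and mean μ_n = (τ₀μ₀ + (n/σ²)x̄)/τ_n.
Here τ₀ = 1/59.7 = 0.016750 and τ_data = 6/14.6 = 0.410959, so τ_n = 0.427709.
Rearranging for μ₀: μ₀ = (μ_n·τ_n − τ_data·x̄)/τ₀ = (-3.9955·0.427709 − 0.410959·-3.6) / 0.016750 = -0.229459/0.016750 ≈ -13.7.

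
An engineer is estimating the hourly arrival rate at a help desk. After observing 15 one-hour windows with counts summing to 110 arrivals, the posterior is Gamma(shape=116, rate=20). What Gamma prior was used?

Gamma–Poisson conjugacy: posterior shape = α + Σxᵢ, posterior rate = β + n.
So α = 116 − 110 = 6 and β = 20 − 15 = 5.

Gamma(shape=6, rate=5)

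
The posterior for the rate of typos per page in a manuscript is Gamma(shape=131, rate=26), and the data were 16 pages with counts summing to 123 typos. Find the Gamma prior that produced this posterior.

Gamma(shape=8, rate=10)

A Gamma(α, β) prior (rate parametrization) on a Poisson rate with n observations summing to S gives posterior Gamma(α+S, β+n).
So α = 131 − 123 = 8 and β = 26 − 16 = 10.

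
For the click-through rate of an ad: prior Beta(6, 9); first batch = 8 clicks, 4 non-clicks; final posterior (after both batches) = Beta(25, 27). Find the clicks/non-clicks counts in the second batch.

Sequential conjugate updates are equivalent to a single update on the pooled data, so total successes = posterior α − prior α and total failures = posterior β − prior β.
Total across both batches: 25−6=19 clicks, 27−9=18 non-clicks.
Subtract the first batch: 19−8=11 clicks and 18−4=14 non-clicks.

11 clicks and 14 non-clicks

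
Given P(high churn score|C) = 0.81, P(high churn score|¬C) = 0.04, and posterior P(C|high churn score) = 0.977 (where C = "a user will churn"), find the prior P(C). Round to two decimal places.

P(C) = 0.68

Bayes' rule in odds form gives O(C|E) = O(C)·[P(E|C)/P(E|¬C)], hence O(C) = O(C|E)/LR.
Posterior odds = 0.977/(1−0.977) = 42.4783. LR = 0.81/0.04 = 20.2500.
Prior odds = 42.4783/20.2500 = 2.0977, so P(C) = 2.0977/(1+2.0977) ≈ 0.68.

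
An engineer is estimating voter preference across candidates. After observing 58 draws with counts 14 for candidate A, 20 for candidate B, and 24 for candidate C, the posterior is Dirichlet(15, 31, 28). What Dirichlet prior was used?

Dirichlet(1, 11, 4)

For a Dirichlet(α) prior with multinomial counts c, the posterior is Dirichlet(α + c) componentwise.
Subtract each count from the matching posterior parameter: 15−14=1, 31−20=11, 28−24=4.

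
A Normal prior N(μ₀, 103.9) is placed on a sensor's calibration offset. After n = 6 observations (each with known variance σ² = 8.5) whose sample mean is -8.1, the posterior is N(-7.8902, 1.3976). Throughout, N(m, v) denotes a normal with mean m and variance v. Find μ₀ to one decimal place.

With known observation variance, the Normal–Normal posterior has precision τ_n = τ₀ + n/σ² and mean μ_n = (τ₀μ₀ + (n/σ²)x̄)/τ_n.
Here τ₀ = 1/103.9 = 0.009625 and τ_data = 6/8.5 = 0.705882, so τ_n = 0.715507.
Rearranging for μ₀: μ₀ = (μ_n·τ_n − τ_data·x̄)/τ₀ = (-7.8902·0.715507 − 0.705882·-8.1) / 0.009625 = 0.072151/0.009625 ≈ 7.5.

μ₀ = 7.5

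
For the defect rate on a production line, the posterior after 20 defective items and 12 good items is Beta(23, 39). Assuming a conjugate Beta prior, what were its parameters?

Beta(3, 27)

A Beta(α, β) prior with s successes and f failures in binomial data gives a Beta(α+s, β+f) posterior.
Subtract the data counts: 23−20=3, 39−12=27.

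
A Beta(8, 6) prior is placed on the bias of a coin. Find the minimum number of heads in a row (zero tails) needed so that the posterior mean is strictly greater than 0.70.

k = 7

After k heads and 0 tails the posterior is Beta(8+k, 6), with mean (8+k)/(8+6+k).
Set (8+k)/(14+k) > 0.70 and solve: k > (0.70·14 − 8)/(1 − 0.70) = 6.000.
The smallest integer exceeding 6.000 is 7.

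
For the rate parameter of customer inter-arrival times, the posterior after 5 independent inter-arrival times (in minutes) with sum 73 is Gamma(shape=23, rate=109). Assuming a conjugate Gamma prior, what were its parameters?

Gamma–exponential conjugacy: posterior shape = α + n, posterior rate = β + Σtᵢ.
So α = 23 − 5 = 18 and β = 109 − 73 = 36.

Gamma(shape=18, rate=36)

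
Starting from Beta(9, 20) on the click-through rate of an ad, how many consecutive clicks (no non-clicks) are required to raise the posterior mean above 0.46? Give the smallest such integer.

After k clicks and 0 non-clicks the posterior is Beta(9+k, 20), with mean (9+k)/(9+20+k).
Set (9+k)/(29+k) > 0.46 and solve: k > (0.46·29 − 9)/(1 − 0.46) = 8.037.
The smallest integer exceeding 8.037 is 9.

k = 9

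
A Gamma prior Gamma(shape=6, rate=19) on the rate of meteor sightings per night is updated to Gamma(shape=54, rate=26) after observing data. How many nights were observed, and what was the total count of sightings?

Gamma–Poisson conjugacy: posterior shape = α + Σxᵢ, posterior rate = β + n.
Matching: Σxᵢ = 54 − 6 = 48 and n = 26 − 19 = 7.

n = 7 nights with total 48 sightings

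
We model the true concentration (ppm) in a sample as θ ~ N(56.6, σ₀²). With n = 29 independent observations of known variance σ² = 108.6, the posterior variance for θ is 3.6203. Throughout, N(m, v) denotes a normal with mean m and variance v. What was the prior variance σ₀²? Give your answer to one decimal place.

For the Normal–Normal model with known σ², precisions add: τ_n = τ₀ + n/σ².
So 1/σ₀² = 1/3.6203 − 29/108.6 = 0.276220 − 0.267035 = 0.009185.
Hence σ₀² = 1/0.009185 ≈ 108.9.

σ₀² = 108.9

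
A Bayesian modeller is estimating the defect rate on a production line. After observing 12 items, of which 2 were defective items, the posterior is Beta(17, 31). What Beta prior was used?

Beta(15, 21)

Under Beta–binomial conjugacy the posterior parameters are (a+s, b+f).
So a = 17 − 2 = 15 and b = 31 − 10 = 21.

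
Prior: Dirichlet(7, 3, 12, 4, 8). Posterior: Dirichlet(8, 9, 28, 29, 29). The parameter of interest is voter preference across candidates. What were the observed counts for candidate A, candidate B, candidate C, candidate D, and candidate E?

counts (1, 6, 16, 25, 21)

For a Dirichlet(α) prior with multinomial counts c, the posterior is Dirichlet(α + c) componentwise.
Counts are posterior − prior componentwise: 8−7=1, 9−3=6, 28−12=16, 29−4=25, 29−8=21.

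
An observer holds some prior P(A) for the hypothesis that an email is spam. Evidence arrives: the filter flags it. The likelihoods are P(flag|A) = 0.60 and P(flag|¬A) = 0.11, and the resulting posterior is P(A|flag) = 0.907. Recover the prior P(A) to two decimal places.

P(A) = 0.64

In odds form, posterior odds = prior odds × likelihood ratio, so prior odds = posterior odds ÷ LR.
Posterior odds = 0.907/(1−0.907) = 9.7527. LR = 0.60/0.11 = 5.4545.
Prior odds = 9.7527/5.4545 = 1.7880, so P(A) = 1.7880/(1+1.7880) ≈ 0.64.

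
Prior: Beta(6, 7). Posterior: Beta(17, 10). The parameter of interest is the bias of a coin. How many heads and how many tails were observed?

Under Beta–binomial conjugacy the posterior parameters are (a+s, b+f).
So s = 17 − 6 = 11 and f = 10 − 7 = 3.

11 heads and 3 tails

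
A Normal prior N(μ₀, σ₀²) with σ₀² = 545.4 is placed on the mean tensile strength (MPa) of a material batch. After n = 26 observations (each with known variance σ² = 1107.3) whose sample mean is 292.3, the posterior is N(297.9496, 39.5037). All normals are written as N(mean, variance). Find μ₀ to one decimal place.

The posterior mean is a precision-weighted average: μ_n = (τ₀μ₀ + τ_data·x̄)/(τ₀+τ_data), with τ₀=1/σ₀² and τ_data=n/σ².
Here τ₀ = 1/545.4 = 0.001834 and τ_data = 26/1107.3 = 0.023481, so τ_n = 0.025315.
Rearranging for μ₀: μ₀ = (μ_n·τ_n − τ_data·x̄)/τ₀ = (297.9496·0.025315 − 0.023481·292.3) / 0.001834 = 0.679098/0.001834 ≈ 370.3.

μ₀ = 370.3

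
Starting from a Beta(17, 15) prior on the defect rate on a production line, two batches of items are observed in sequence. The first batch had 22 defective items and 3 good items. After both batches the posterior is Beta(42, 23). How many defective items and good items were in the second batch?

Sequential conjugate updates are equivalent to a single update on the pooled data, so total successes = posterior α − prior α and total failures = posterior β − prior β.
Total across both batches: 42−17=25 defective items, 23−15=8 good items.
Subtract the first batch: 25−22=3 defective items and 8−3=5 good items.

3 defective items and 5 good items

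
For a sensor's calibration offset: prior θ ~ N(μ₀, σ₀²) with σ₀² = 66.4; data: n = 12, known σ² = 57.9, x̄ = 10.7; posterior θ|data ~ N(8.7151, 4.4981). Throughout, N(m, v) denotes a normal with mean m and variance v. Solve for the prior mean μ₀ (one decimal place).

The posterior mean is a precision-weighted average: μ_n = (τ₀μ₀ + τ_data·x̄)/(τ₀+τ_data), with τ₀=1/σ₀² and τ_data=n/σ².
Here τ₀ = 1/66.4 = 0.015060 and τ_data = 12/57.9 = 0.207254, so τ_n = 0.222314.
Rearranging for μ₀: μ₀ = (μ_n·τ_n − τ_data·x̄)/τ₀ = (8.7151·0.222314 − 0.207254·10.7) / 0.015060 = -0.280129/0.015060 ≈ -18.6.

μ₀ = -18.6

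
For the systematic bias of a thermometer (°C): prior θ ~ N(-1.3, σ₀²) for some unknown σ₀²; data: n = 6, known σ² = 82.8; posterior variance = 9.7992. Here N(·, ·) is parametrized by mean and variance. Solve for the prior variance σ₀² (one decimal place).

σ₀² = 33.8

For the Normal–Normal model with known σ², precisions add: τ_n = τ₀ + n/σ².
So 1/σ₀² = 1/9.7992 − 6/82.8 = 0.102049 − 0.072464 = 0.029585.
Hence σ₀² = 1/0.029585 ≈ 33.8.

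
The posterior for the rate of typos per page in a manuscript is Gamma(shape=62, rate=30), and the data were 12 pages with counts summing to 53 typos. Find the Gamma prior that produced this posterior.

A Gamma(α, β) prior (rate parametrization) on a Poisson rate with n observations summing to S gives posterior Gamma(α+S, β+n).
So α = 62 − 53 = 9 and β = 30 − 12 = 18.

Gamma(shape=9, rate=18)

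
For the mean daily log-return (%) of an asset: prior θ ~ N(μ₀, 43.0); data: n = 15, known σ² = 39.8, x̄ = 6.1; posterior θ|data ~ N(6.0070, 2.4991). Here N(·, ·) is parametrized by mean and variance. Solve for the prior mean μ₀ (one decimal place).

With known observation variance, the Normal–Normal posterior has precision τ_n = τ₀ + n/σ² and mean μ_n = (τ₀μ₀ + (n/σ²)x̄)/τ_n.
Here τ₀ = 1/43.0 = 0.023256 and τ_data = 15/39.8 = 0.376884, so τ_n = 0.400140.
Rearranging for μ₀: μ₀ = (μ_n·τ_n − τ_data·x̄)/τ₀ = (6.0070·0.400140 − 0.376884·6.1) / 0.023256 = 0.104649/0.023256 ≈ 4.5.

μ₀ = 4.5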